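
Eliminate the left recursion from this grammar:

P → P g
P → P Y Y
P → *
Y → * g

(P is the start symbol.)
P → * P'
P' → g P'
P' → Y Y P'
P' → ε
Y → * g

P is directly left-recursive. The standard transformation for
  A → A α₁ | ... | A α_m | β₁ | ... | β_n
is
  A  → β₁ A' | ... | β_n A'
  A' → α₁ A' | ... | α_m A' | ε

P → * becomes P → * P'
P → P g becomes P' → g P'
P → P Y Y becomes P' → Y Y P'
Add P' → ε

Productions for other non-terminals are unchanged:
  Y → * g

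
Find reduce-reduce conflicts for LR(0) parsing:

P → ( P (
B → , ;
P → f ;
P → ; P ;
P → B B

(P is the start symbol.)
A reduce-reduce conflict occurs when an LR(0) state has two complete items [A → α .] and [B → β .] — both call for a reduction, and with no lookahead the parser cannot choose between them.

Augment with P' → P and build the canonical LR(0) collection (I0 = CLOSURE({[P' → . P]}), then GOTO on every symbol after a dot until no new states appear). It has 14 states:
  I0: { [B → . , ;], [P → . ( P (], [P → . ; P ;], [P → . B B], [P → . f ;], [P' → . P] }  — shift
  I1: { [B → . , ;], [P → ( . P (], [P → . ( P (], [P → . ; P ;], [P → . B B], [P → . f ;] }  — shift
  I2: { [B → , . ;] }  — shift
  I3: { [B → . , ;], [P → . ( P (], [P → . ; P ;], [P → . B B], [P → . f ;], [P → ; . P ;] }  — shift
  I4: { [B → . , ;], [P → B . B] }  — shift
  I5: { [P' → P .] }  — accept
  I6: { [P → f . ;] }  — shift
  I7: { [P → f ; .] }  — reduce
  I8: { [P → B B .] }  — reduce
  I9: { [P → ; P . ;] }  — shift
  I10: { [P → ; P ; .] }  — reduce
  I11: { [B → , ; .] }  — reduce
  I12: { [P → ( P . (] }  — shift
  I13: { [P → ( P ( .] }  — reduce

No state contains more than one complete item.

Answer: No reduce-reduce conflicts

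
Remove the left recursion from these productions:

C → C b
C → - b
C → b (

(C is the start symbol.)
C is directly left-recursive. The standard transformation for
  A → A α₁ | ... | A α_m | β₁ | ... | β_n
is
  A  → β₁ A' | ... | β_n A'
  A' → α₁ A' | ... | α_m A' | ε

C → - b becomes C → - b C'
C → b ( becomes C → b ( C'
C → C b becomes C' → b C'
Add C' → ε

Resulting grammar:
C → - b C'
C → b ( C'
C' → b C'
C' → ε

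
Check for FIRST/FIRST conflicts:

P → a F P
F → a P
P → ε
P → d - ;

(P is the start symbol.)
No FIRST/FIRST conflicts.

A FIRST/FIRST conflict occurs when two productions N → α and N → β for the same non-terminal have FIRST(α) ∩ FIRST(β) ≠ ∅ (with ε ∈ FIRST of a nullable right-hand side, so two nullable alternatives also conflict).

Productions for P:
  P → a F P: FIRST = { 'a' }
  P → ε: FIRST = { ε }
  P → d - ;: FIRST = { 'd' }
F has only one production, so no FIRST/FIRST conflict is possible there.

All alternatives of each non-terminal have pairwise disjoint FIRST sets.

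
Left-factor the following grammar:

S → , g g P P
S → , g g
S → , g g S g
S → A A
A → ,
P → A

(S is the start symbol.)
Left-factoring transforms A → αβ₁ | αβ₂ into A → αA' and A' → β₁ | β₂
(α is the longest common prefix among the alternatives). Repeat until
no nonterminal has two alternatives with a common prefix.

Round 1: S has alternatives sharing prefix ', g g'. Introduce S': S → , g g S'
  Add: S' → P P
  Add: S' → ε
  Add: S' → S g

No remaining common prefixes — done.

Resulting grammar:
S → , g g S'
S' → P P
S' → ε
S' → S g
S → A A
A → ,
P → A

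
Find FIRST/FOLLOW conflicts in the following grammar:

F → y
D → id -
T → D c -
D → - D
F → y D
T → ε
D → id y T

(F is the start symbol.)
A FIRST/FOLLOW conflict occurs when a non-terminal N has a nullable alternative N → β (β ⇒* ε) and another alternative N → α with FIRST(α) ∩ FOLLOW(N) ≠ ∅: on such a lookahead the parser cannot decide between expanding α and letting N vanish via β.

Nullable non-terminals: T.
FIRST sets used below: FIRST(D) = { '-', 'id' }

T: nullable alternative(s) T → ε; FOLLOW(T) = { $, 'c' }
  T → D c -: FIRST \ {ε} = { '-', 'id' } — disjoint from FOLLOW(T)
  T → ε: FIRST \ {ε} = { } — this is the only nullable alternative, skip

D, F have no nullable alternative, so no FIRST/FOLLOW check is needed there.

No FIRST/FOLLOW conflicts found.

Answer: No FIRST/FOLLOW conflicts.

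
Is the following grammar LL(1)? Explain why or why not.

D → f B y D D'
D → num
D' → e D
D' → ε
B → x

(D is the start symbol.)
Relevant sets:
  FOLLOW(D') = { $, 'e' }

For D:
  PREDICT(D → f B y D D') = { 'f' }
  PREDICT(D → num) = { 'num' }
For D':
  PREDICT(D' → e D) = { 'e' }
  PREDICT(D' → ε) = { $, 'e' }
B has a single production, so nothing to check there.

Conflict found: Predict set conflict for D': { 'e' }
The grammar is NOT LL(1).

Answer: No. Predict set conflict for D': { 'e' }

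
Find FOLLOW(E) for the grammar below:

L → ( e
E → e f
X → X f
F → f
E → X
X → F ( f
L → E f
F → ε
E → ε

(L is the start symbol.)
{ 'f' }

In L → E f: E is followed by f, add FIRST(f) \ {ε} = { 'f' }

Taking the union: FOLLOW(E) = { 'f' }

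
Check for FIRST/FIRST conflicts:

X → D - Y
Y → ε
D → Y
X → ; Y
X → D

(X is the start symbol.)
A FIRST/FIRST conflict occurs when two productions N → α and N → β for the same non-terminal have FIRST(α) ∩ FIRST(β) ≠ ∅ (with ε ∈ FIRST of a nullable right-hand side, so two nullable alternatives also conflict).

FIRST sets of the non-terminals at (or reachable through a nullable prefix from) the front of some alternative:
  FIRST(D) = { ε }

Productions for X:
  X → D - Y: FIRST = { '-' }
  X → ; Y: FIRST = { ';' }
  X → D: FIRST = { ε }
Y, D have only one production, so no FIRST/FIRST conflict is possible there.

All alternatives of each non-terminal have pairwise disjoint FIRST sets.

Answer: No FIRST/FIRST conflicts.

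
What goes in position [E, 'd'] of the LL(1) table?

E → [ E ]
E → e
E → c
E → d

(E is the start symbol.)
E → d

To find M[E, 'd'], we find productions for E where 'd' is in the predict set (PREDICT(N → α) = (FIRST(α) \ {ε}) ∪ (FOLLOW(N) if α ⇒* ε)).

E → [ E ]: PREDICT = { '[' }
E → e: PREDICT = { 'e' }
E → c: PREDICT = { 'c' }
E → d: PREDICT = { 'd' }
  'd' is in predict set, so this production goes in M[E, 'd']

M[E, 'd'] = E → d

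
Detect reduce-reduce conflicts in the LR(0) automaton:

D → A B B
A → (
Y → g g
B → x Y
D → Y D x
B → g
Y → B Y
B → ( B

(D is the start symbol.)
A reduce-reduce conflict occurs when an LR(0) state has two complete items [A → α .] and [B → β .] — both call for a reduction, and with no lookahead the parser cannot choose between them.

Augment with D' → D and build the canonical LR(0) collection (I0 = CLOSURE({[D' → . D]}), then GOTO on every symbol after a dot until no new states appear). It has 18 states:
  I0: { [A → . (], [B → . ( B], [B → . g], [B → . x Y], [D → . A B B], [D → . Y D x], [D' → . D], [Y → . B Y], [Y → . g g] }  — shift
  I1: { [A → ( .], [B → ( . B], [B → . ( B], [B → . g], [B → . x Y] }  — shift, reduce
  I2: { [B → . ( B], [B → . g], [B → . x Y], [D → A . B B] }  — shift
  I3: { [B → . ( B], [B → . g], [B → . x Y], [Y → . B Y], [Y → . g g], [Y → B . Y] }  — shift
  I4: { [D' → D .] }  — accept
  I5: { [A → . (], [B → . ( B], [B → . g], [B → . x Y], [D → . A B B], [D → . Y D x], [D → Y . D x], [Y → . B Y], [Y → . g g] }  — shift
  I6: { [B → g .], [Y → g . g] }  — shift, reduce
  I7: { [B → . ( B], [B → . g], [B → . x Y], [B → x . Y], [Y → . B Y], [Y → . g g] }  — shift
  I8: { [B → ( . B], [B → . ( B], [B → . g], [B → . x Y] }  — shift
  I9: { [B → x Y .] }  — reduce
  I10: { [B → ( B .] }  — reduce
  I11: { [B → g .] }  — reduce
  I12: { [Y → g g .] }  — reduce
  I13: { [D → Y D . x] }  — shift
  I14: { [D → Y D x .] }  — reduce
  I15: { [Y → B Y .] }  — reduce
  I16: { [B → . ( B], [B → . g], [B → . x Y], [D → A B . B] }  — shift
  I17: { [D → A B B .] }  — reduce

No state contains more than one complete item.

Answer: No reduce-reduce conflicts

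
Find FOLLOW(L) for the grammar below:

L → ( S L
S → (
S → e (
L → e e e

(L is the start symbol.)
To compute FOLLOW(L), find every occurrence of L on a right-hand side N → α L β: add FIRST(β) \ {ε}, and if β is empty or nullable also add FOLLOW(N). Iterate to a fixed point.

L is the start symbol, so $ ∈ FOLLOW(L).
In L → ( S L: L is at the end; this adds FOLLOW(L) to itself — nothing new

Taking the union: FOLLOW(L) = { $ }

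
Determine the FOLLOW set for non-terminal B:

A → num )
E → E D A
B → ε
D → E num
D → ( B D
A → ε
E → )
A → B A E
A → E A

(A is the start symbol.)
In D → ( B D: B is followed by D, add FIRST(D) \ {ε} = { '(', ')' }
In A → B A E: B is followed by A E, add FIRST(A E) \ {ε} = { ')', 'num' }

Taking the union: FOLLOW(B) = { '(', ')', 'num' }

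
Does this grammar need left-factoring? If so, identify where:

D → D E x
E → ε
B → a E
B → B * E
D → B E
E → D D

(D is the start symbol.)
No, left-factoring is not needed

Left-factoring is needed when two productions for the same non-terminal
share a common prefix on the right-hand side.

Productions for D:
  D → D E x
  D → B E
Productions for E:
  E → ε
  E → D D
Productions for B:
  B → a E
  B → B * E

No common prefixes found.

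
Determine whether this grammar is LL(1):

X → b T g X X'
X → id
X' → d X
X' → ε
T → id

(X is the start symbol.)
A grammar is LL(1) if for each non-terminal N with multiple productions, the predict sets of those productions are pairwise disjoint, where PREDICT(N → α) = (FIRST(α) \ {ε}) ∪ (FOLLOW(N) if α ⇒* ε).

Relevant sets:
  FOLLOW(X') = { $, 'd' }

For X:
  PREDICT(X → b T g X X') = { 'b' }
  PREDICT(X → id) = { 'id' }
For X':
  PREDICT(X' → d X) = { 'd' }
  PREDICT(X' → ε) = { $, 'd' }
T has a single production, so nothing to check there.

Conflict found: Predict set conflict for X': { 'd' }
The grammar is NOT LL(1).

Answer: No. Predict set conflict for X': { 'd' }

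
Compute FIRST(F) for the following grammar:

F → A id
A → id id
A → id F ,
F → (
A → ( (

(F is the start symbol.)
{ '(', 'id' }

To compute FIRST(F), examine every production with F on the left-hand side, reading each right-hand side left to right until a non-nullable symbol is reached.

FIRST sets of the other non-terminals involved (by the same procedure, iterated to a fixed point):
  FIRST(A) = { '(', 'id' }

From F → A id:
  - A is a non-terminal: add FIRST(A) \ {ε} = { '(', 'id' }
    A is not nullable, so stop
From F → (:
  - '(' is a terminal: add '(' and stop

Collecting: FIRST(F) = { '(', 'id' }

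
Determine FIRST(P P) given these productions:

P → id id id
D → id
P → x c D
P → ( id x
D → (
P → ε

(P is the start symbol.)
{ '(', 'id', 'x', ε }

FIRST sets of the non-terminals involved (from the grammar, by fixed-point iteration):
  FIRST(P) = { '(', 'id', 'x', ε }

To compute FIRST(P P), process the symbols left to right:
Symbol P is a non-terminal. Add FIRST(P) \ {ε} = { '(', 'id', 'x' }
P is nullable (ε ∈ FIRST(P)), continue to the next symbol.
Symbol P is a non-terminal. Add FIRST(P) \ {ε} = { '(', 'id', 'x' }
P is nullable (ε ∈ FIRST(P)), continue to the next symbol.
All symbols are nullable, so ε is in the result.
FIRST(P P) = { '(', 'id', 'x', ε }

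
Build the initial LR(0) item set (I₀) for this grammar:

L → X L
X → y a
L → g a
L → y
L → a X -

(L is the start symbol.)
First, augment the grammar with L' → L
I₀ = CLOSURE({ [L' → . L] }):
  [L' → . L] has the dot before L: add [L → . X L], [L → . g a], [L → . y], [L → . a X -]
  [L → . X L] has the dot before X: add [X → . y a]
No further items can be added.

I₀ = { [L → . X L], [L → . a X -], [L → . g a], [L → . y], [L' → . L], [X → . y a] }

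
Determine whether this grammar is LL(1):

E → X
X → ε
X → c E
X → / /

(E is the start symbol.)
Yes, the grammar is LL(1).

Relevant sets:
  FOLLOW(X) = { $ }

For X:
  PREDICT(X → ε) = { $ }
  PREDICT(X → c E) = { 'c' }
  PREDICT(X → '/' '/') = { '/' }
E has a single production, so nothing to check there.

All predict sets are disjoint. The grammar IS LL(1).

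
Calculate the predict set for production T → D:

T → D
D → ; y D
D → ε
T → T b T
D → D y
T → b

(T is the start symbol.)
PREDICT(T → D) = (FIRST(RHS) \ {ε}) ∪ (FOLLOW(T) if ε ∈ FIRST(RHS), i.e. RHS ⇒* ε)
FIRST(D) = { ';', 'y', ε }
FIRST(D) = { ';', 'y', ε }
ε ∈ FIRST(D) (the right-hand side is nullable), so add FOLLOW(T) = { $, 'b' }
PREDICT(T → D) = { $, ';', 'b', 'y' }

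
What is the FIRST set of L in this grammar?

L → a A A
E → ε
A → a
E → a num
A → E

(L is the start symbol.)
{ 'a' }

From L → a A A:
  - a is a terminal: add 'a' and stop

Collecting: FIRST(L) = { 'a' }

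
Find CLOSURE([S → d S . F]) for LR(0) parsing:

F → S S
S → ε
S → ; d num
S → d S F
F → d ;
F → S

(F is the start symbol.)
To compute CLOSURE, for each item [A → α.Bβ] where B is a non-terminal, add [B → .γ] for all productions B → γ; repeat for the newly added items until nothing changes.

Start with: [S → d S . F]
  [S → d S . F] has the dot before F: add [F → . S S], [F → . d ;], [F → . S]
  [F → . S S] has the dot before S: add [S → .], [S → . ; d num], [S → . d S F]
No further items can be added.

CLOSURE = { [F → . S S], [F → . S], [F → . d ;], [S → . ; d num], [S → . d S F], [S → .], [S → d S . F] }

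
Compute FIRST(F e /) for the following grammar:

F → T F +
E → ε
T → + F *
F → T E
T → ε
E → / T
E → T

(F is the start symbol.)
{ '+', '/', 'e' }

FIRST sets of the non-terminals involved (from the grammar, by fixed-point iteration):
  FIRST(F) = { '+', '/', ε }

To compute FIRST(F e /), process the symbols left to right:
Symbol F is a non-terminal. Add FIRST(F) \ {ε} = { '+', '/' }
F is nullable (ε ∈ FIRST(F)), continue to the next symbol.
Symbol e is a terminal. Add 'e' and stop.
FIRST(F e /) = { '+', '/', 'e' }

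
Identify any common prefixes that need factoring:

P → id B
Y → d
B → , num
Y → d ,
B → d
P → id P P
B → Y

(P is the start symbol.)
Left-factoring is needed when two productions for the same non-terminal
share a common prefix on the right-hand side.

Productions for P:
  P → id B
  P → id P P
Productions for Y:
  Y → d
  Y → d ,
Productions for B:
  B → , num
  B → d
  B → Y

Found common prefix 'id' in productions for P
Found common prefix 'd' in productions for Y

Answer: Yes, P has productions with common prefix 'id'; Y has productions with common prefix 'd'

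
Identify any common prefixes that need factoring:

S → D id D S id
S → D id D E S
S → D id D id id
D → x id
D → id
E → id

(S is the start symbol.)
Yes, S has productions with common prefix 'D id D'

Left-factoring is needed when two productions for the same non-terminal
share a common prefix on the right-hand side.

Productions for S:
  S → D id D S id
  S → D id D E S
  S → D id D id id
Productions for D:
  D → x id
  D → id

Found common prefix 'D id D' in productions for S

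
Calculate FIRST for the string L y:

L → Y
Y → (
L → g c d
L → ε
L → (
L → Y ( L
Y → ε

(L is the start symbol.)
FIRST sets of the non-terminals involved (from the grammar, by fixed-point iteration):
  FIRST(L) = { '(', 'g', ε }

To compute FIRST(L y), process the symbols left to right:
Symbol L is a non-terminal. Add FIRST(L) \ {ε} = { '(', 'g' }
L is nullable (ε ∈ FIRST(L)), continue to the next symbol.
Symbol y is a terminal. Add 'y' and stop.
FIRST(L y) = { '(', 'g', 'y' }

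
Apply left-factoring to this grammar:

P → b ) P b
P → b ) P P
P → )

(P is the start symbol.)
Left-factoring transforms A → αβ₁ | αβ₂ into A → αA' and A' → β₁ | β₂
(α is the longest common prefix among the alternatives). Repeat until
no nonterminal has two alternatives with a common prefix.

Round 1: P has alternatives sharing prefix 'b ) P'. Introduce P': P → b ) P P'
  Add: P' → b
  Add: P' → P

No remaining common prefixes — done.

Resulting grammar:
P → b ) P P'
P' → b
P' → P
P → )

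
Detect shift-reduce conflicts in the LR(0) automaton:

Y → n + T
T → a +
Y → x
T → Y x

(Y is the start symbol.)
No shift-reduce conflicts

Augment with Y' → Y and build the canonical LR(0) collection (I0 = CLOSURE({[Y' → . Y]}), then GOTO on every symbol after a dot until no new states appear). It has 10 states:
  I0: { [Y → . n + T], [Y → . x], [Y' → . Y] }  — shift
  I1: { [Y' → Y .] }  — accept
  I2: { [Y → n . + T] }  — shift
  I3: { [Y → x .] }  — reduce
  I4: { [T → . Y x], [T → . a +], [Y → . n + T], [Y → . x], [Y → n + . T] }  — shift
  I5: { [Y → n + T .] }  — reduce
  I6: { [T → Y . x] }  — shift
  I7: { [T → a . +] }  — shift
  I8: { [T → a + .] }  — reduce
  I9: { [T → Y x .] }  — reduce

No state contains both a complete item and a shift item.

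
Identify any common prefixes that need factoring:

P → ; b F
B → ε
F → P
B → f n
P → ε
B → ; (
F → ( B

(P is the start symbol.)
Left-factoring is needed when two productions for the same non-terminal
share a common prefix on the right-hand side.

Productions for P:
  P → ; b F
  P → ε
Productions for B:
  B → ε
  B → f n
  B → ; (
Productions for F:
  F → P
  F → ( B

No common prefixes found.

Answer: No, left-factoring is not needed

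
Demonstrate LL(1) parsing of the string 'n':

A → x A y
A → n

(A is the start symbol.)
LL(1) parsing maintains a stack (initially the start symbol over $) and the input. At each step: if the stack top is a terminal, match it against the current input token; if it is a non-terminal N, replace it with the RHS of M[N, lookahead] (the unique production whose predict set contains the lookahead).

Stack is shown with the top on the left.

Stack  Input  Action
--------------------
A $    n $    output A → n
n $    n $    match 'n'
$      $      accept

The string is accepted.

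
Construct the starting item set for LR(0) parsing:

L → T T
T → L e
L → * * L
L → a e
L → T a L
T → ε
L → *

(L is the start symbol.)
First, augment the grammar with L' → L
I₀ = CLOSURE({ [L' → . L] }):
  [L' → . L] has the dot before L: add [L → . T T], [L → . * * L], [L → . a e], [L → . T a L], [L → . *]
  [L → . T T] has the dot before T: add [T → . L e], [T → .]
No further items can be added.

I₀ = { [L → . * * L], [L → . *], [L → . T T], [L → . T a L], [L → . a e], [L' → . L], [T → . L e], [T → .] }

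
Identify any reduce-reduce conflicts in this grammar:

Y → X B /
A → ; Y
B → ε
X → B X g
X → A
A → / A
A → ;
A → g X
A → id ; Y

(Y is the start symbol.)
Yes — I2: [A → ; .] vs [B → .]

Augment with Y' → Y and build the canonical LR(0) collection (I0 = CLOSURE({[Y' → . Y]}), then GOTO on every symbol after a dot until no new states appear). It has 18 states:
  I0: { [A → . / A], [A → . ; Y], [A → . ;], [A → . g X], [A → . id ; Y], [B → .], [X → . A], [X → . B X g], [Y → . X B /], [Y' → . Y] }  — shift, reduce
  I1: { [A → . / A], [A → . ; Y], [A → . ;], [A → . g X], [A → . id ; Y], [A → / . A] }  — shift
  I2: { [A → . / A], [A → . ; Y], [A → . ;], [A → . g X], [A → . id ; Y], [A → ; . Y], [A → ; .], [B → .], [X → . A], [X → . B X g], [Y → . X B /] }  — shift, 2 reduces
  I3: { [X → A .] }  — reduce
  I4: { [A → . / A], [A → . ; Y], [A → . ;], [A → . g X], [A → . id ; Y], [B → .], [X → . A], [X → . B X g], [X → B . X g] }  — shift, reduce
  I5: { [B → .], [Y → X . B /] }  — reduce
  I6: { [Y' → Y .] }  — accept
  I7: { [A → . / A], [A → . ; Y], [A → . ;], [A → . g X], [A → . id ; Y], [A → g . X], [B → .], [X → . A], [X → . B X g] }  — shift, reduce
  I8: { [A → id . ; Y] }  — shift
  I9: { [A → . / A], [A → . ; Y], [A → . ;], [A → . g X], [A → . id ; Y], [A → id ; . Y], [B → .], [X → . A], [X → . B X g], [Y → . X B /] }  — shift, reduce
  I10: { [A → id ; Y .] }  — reduce
  I11: { [A → g X .] }  — reduce
  I12: { [Y → X B . /] }  — shift
  I13: { [Y → X B / .] }  — reduce
  I14: { [X → B X . g] }  — shift
  I15: { [X → B X g .] }  — reduce
  I16: { [A → ; Y .] }  — reduce
  I17: { [A → / A .] }  — reduce

I2 contains complete items [A → ; .], [B → .] — reduce-reduce conflict.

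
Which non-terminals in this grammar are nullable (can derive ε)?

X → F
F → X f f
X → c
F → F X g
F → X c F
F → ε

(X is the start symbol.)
A non-terminal is nullable if it can derive ε (the empty string): either it has an ε-production, or it has a production whose right-hand side consists entirely of nullable non-terminals.

ε-productions: F → ε
So F is immediately nullable.
X → F: every symbol on the right is nullable, so X is nullable too.
Every non-terminal is now nullable.
Nullable = { 'F', 'X' }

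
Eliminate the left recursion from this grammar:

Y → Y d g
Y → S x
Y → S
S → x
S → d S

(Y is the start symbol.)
Y → S x Y'
Y → S Y'
Y' → d g Y'
Y' → ε
S → x
S → d S

Y is directly left-recursive. The standard transformation for
  A → A α₁ | ... | A α_m | β₁ | ... | β_n
is
  A  → β₁ A' | ... | β_n A'
  A' → α₁ A' | ... | α_m A' | ε

Y → S x becomes Y → S x Y'
Y → S becomes Y → S Y'
Y → Y d g becomes Y' → d g Y'
Add Y' → ε

Productions for other non-terminals are unchanged:
  S → x
  S → d S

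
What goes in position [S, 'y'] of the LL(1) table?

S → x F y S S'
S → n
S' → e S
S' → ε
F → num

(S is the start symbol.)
Empty (error entry)

To find M[S, 'y'], we find productions for S where 'y' is in the predict set (PREDICT(N → α) = (FIRST(α) \ {ε}) ∪ (FOLLOW(N) if α ⇒* ε)).

S → x F y S S': PREDICT = { 'x' }
S → n: PREDICT = { 'n' }

M[S, 'y'] is empty (no production applies)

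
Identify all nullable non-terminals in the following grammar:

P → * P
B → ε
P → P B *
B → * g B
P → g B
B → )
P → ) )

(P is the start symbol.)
{ 'B' }

ε-productions: B → ε
So B is immediately nullable.
No further non-terminal can be added: every production for the remaining non-terminals contains a terminal or a non-nullable non-terminal.
Nullable = { 'B' }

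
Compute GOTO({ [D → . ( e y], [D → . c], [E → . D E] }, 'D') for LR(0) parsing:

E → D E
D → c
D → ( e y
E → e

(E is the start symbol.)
{ [D → . ( e y], [D → . c], [E → . D E], [E → . e], [E → D . E] }

GOTO(I, 'D') = CLOSURE({ [A → αX.β] : [A → α.Xβ] ∈ I, X = 'D' })

Items with dot before 'D', with the dot advanced:
  [E → . D E] → [E → D . E]
Closure of the advanced items:
  [E → D . E] has the dot before E: add [E → . D E], [E → . e]
  [E → . D E] has the dot before D: add [D → . c], [D → . ( e y]

GOTO = { [D → . ( e y], [D → . c], [E → . D E], [E → . e], [E → D . E] }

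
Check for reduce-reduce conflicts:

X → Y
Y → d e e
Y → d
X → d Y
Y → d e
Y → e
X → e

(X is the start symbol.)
Augment with X' → X and build the canonical LR(0) collection (I0 = CLOSURE({[X' → . X]}), then GOTO on every symbol after a dot until no new states appear). It has 10 states:
  I0: { [X → . Y], [X → . d Y], [X → . e], [X' → . X], [Y → . d e e], [Y → . d e], [Y → . d], [Y → . e] }  — shift
  I1: { [X' → X .] }  — accept
  I2: { [X → Y .] }  — reduce
  I3: { [X → d . Y], [Y → . d e e], [Y → . d e], [Y → . d], [Y → . e], [Y → d . e e], [Y → d . e], [Y → d .] }  — shift, reduce
  I4: { [X → e .], [Y → e .] }  — 2 reduces
  I5: { [X → d Y .] }  — reduce
  I6: { [Y → d . e e], [Y → d . e], [Y → d .] }  — shift, reduce
  I7: { [Y → d e . e], [Y → d e .], [Y → e .] }  — shift, 2 reduces
  I8: { [Y → d e e .] }  — reduce
  I9: { [Y → d e . e], [Y → d e .] }  — shift, reduce

I4 contains complete items [X → e .], [Y → e .] — reduce-reduce conflict.
I7 contains complete items [Y → d e .], [Y → e .] — reduce-reduce conflict.

Answer: Yes — I4: [X → e .] vs [Y → e .]; I7: [Y → d e .] vs [Y → e .]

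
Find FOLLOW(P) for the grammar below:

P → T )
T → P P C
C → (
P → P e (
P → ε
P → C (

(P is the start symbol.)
To compute FOLLOW(P), find every occurrence of P on a right-hand side N → α P β: add FIRST(β) \ {ε}, and if β is empty or nullable also add FOLLOW(N). Iterate to a fixed point.

P is the start symbol, so $ ∈ FOLLOW(P).
In T → P P C: P is followed by P C, add FIRST(P C) \ {ε} = { '(', 'e' }
In T → P P C: P is followed by C, add FIRST(C) \ {ε} = { '(' }
In P → P e (: P is followed by e '(', add FIRST(e '(') \ {ε} = { 'e' }

Taking the union: FOLLOW(P) = { $, '(', 'e' }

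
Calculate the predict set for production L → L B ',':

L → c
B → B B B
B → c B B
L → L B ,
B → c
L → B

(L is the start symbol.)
PREDICT(L → L B ',') = (FIRST(RHS) \ {ε}) ∪ (FOLLOW(L) if ε ∈ FIRST(RHS), i.e. RHS ⇒* ε)
FIRST(L) = { 'c' }
FIRST(L B ',') = { 'c' }
ε ∉ FIRST(L B ','), so FOLLOW(L) is not added.
PREDICT(L → L B ',') = { 'c' }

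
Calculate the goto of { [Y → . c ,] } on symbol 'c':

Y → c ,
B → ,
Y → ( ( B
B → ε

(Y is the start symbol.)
{ [Y → c . ,] }

GOTO(I, 'c') = CLOSURE({ [A → αX.β] : [A → α.Xβ] ∈ I, X = 'c' })

Items with dot before 'c', with the dot advanced:
  [Y → . c ,] → [Y → c . ,]
Closure adds nothing (no advanced item has the dot before a non-terminal).

GOTO = { [Y → c . ,] }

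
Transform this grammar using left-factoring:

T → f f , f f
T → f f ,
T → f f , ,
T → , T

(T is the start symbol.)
T → f f , T'
T' → f f
T' → ε
T' → ,
T → , T

Left-factoring transforms A → αβ₁ | αβ₂ into A → αA' and A' → β₁ | β₂
(α is the longest common prefix among the alternatives). Repeat until
no nonterminal has two alternatives with a common prefix.

Round 1: T has alternatives sharing prefix 'f f ,'. Introduce T': T → f f , T'
  Add: T' → f f
  Add: T' → ε
  Add: T' → ,

No remaining common prefixes — done.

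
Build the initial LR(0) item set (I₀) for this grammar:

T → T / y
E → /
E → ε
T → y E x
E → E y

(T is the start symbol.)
First, augment the grammar with T' → T
I₀ = CLOSURE({ [T' → . T] }):
  [T' → . T] has the dot before T: add [T → . T / y], [T → . y E x]
No further items can be added.

I₀ = { [T → . T / y], [T → . y E x], [T' → . T] }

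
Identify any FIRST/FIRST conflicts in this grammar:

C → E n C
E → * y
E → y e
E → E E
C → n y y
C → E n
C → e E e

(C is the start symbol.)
Yes. C → E n C / C → E n on { '*', 'y' }; E → '*' y / E → E E on { '*' }; E → y e / E → E E on { 'y' }

FIRST sets of the non-terminals at (or reachable through a nullable prefix from) the front of some alternative:
  FIRST(E) = { '*', 'y' }

Productions for C:
  C → E n C: FIRST = { '*', 'y' }
  C → n y y: FIRST = { 'n' }
  C → E n: FIRST = { '*', 'y' }
  C → e E e: FIRST = { 'e' }
Productions for E:
  E → * y: FIRST = { '*' }
  E → y e: FIRST = { 'y' }
  E → E E: FIRST = { '*', 'y' }

Conflict for C: C → E n C and C → E n
  Overlap: { '*', 'y' }
Conflict for E: E → * y and E → E E
  Overlap: { '*' }
Conflict for E: E → y e and E → E E
  Overlap: { 'y' }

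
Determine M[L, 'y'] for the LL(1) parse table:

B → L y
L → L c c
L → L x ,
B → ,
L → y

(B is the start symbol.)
To find M[L, 'y'], we find productions for L where 'y' is in the predict set (PREDICT(N → α) = (FIRST(α) \ {ε}) ∪ (FOLLOW(N) if α ⇒* ε)).

Relevant sets:
  FIRST(L) = { 'y' }

L → L c c: PREDICT = { 'y' }
  'y' is in predict set, so this production goes in M[L, 'y']
L → L x ,: PREDICT = { 'y' }
  'y' is in predict set, so this production goes in M[L, 'y']
L → y: PREDICT = { 'y' }
  'y' is in predict set, so this production goes in M[L, 'y']

M[L, 'y'] = L → L c c, L → L x ,, L → y  (a multiply-defined cell — the grammar is not LL(1))

Answer: L → L c c, L → L x ,, L → y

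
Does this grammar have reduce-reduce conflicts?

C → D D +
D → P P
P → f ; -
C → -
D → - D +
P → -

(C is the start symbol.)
Yes — I1: [C → - .] vs [P → - .]

A reduce-reduce conflict occurs when an LR(0) state has two complete items [A → α .] and [B → β .] — both call for a reduction, and with no lookahead the parser cannot choose between them.

Augment with C' → C and build the canonical LR(0) collection (I0 = CLOSURE({[C' → . C]}), then GOTO on every symbol after a dot until no new states appear). It has 15 states:
  I0: { [C → . -], [C → . D D +], [C' → . C], [D → . - D +], [D → . P P], [P → . -], [P → . f ; -] }  — shift
  I1: { [C → - .], [D → - . D +], [D → . - D +], [D → . P P], [P → - .], [P → . -], [P → . f ; -] }  — shift, 2 reduces
  I2: { [C' → C .] }  — accept
  I3: { [C → D . D +], [D → . - D +], [D → . P P], [P → . -], [P → . f ; -] }  — shift
  I4: { [D → P . P], [P → . -], [P → . f ; -] }  — shift
  I5: { [P → f . ; -] }  — shift
  I6: { [P → f ; . -] }  — shift
  I7: { [P → f ; - .] }  — reduce
  I8: { [P → - .] }  — reduce
  I9: { [D → P P .] }  — reduce
  I10: { [D → - . D +], [D → . - D +], [D → . P P], [P → - .], [P → . -], [P → . f ; -] }  — shift, reduce
  I11: { [C → D D . +] }  — shift
  I12: { [C → D D + .] }  — reduce
  I13: { [D → - D . +] }  — shift
  I14: { [D → - D + .] }  — reduce

I1 contains complete items [C → - .], [P → - .] — reduce-reduce conflict.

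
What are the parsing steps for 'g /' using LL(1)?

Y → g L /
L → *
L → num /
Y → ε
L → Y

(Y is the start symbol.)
Stack is shown with the top on the left.

Stack    Input  Action
----------------------
Y $      g / $  output Y → g L /
g L / $  g / $  match 'g'
L / $    / $    output L → Y
Y / $    / $    output Y → ε
/ $      / $    match '/'
$        $      accept

The string is accepted.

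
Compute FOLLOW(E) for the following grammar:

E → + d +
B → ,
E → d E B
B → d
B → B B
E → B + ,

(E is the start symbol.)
{ $, ',', 'd' }

E is the start symbol, so $ ∈ FOLLOW(E).
In E → d E B: E is followed by B, add FIRST(B) \ {ε} = { ',', 'd' }

Taking the union: FOLLOW(E) = { $, ',', 'd' }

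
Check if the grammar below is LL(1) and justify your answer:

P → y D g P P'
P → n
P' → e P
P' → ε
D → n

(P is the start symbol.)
No. Predict set conflict for P': { 'e' }

A grammar is LL(1) if for each non-terminal N with multiple productions, the predict sets of those productions are pairwise disjoint, where PREDICT(N → α) = (FIRST(α) \ {ε}) ∪ (FOLLOW(N) if α ⇒* ε).

Relevant sets:
  FOLLOW(P') = { $, 'e' }

For P:
  PREDICT(P → y D g P P') = { 'y' }
  PREDICT(P → n) = { 'n' }
For P':
  PREDICT(P' → e P) = { 'e' }
  PREDICT(P' → ε) = { $, 'e' }
D has a single production, so nothing to check there.

Conflict found: Predict set conflict for P': { 'e' }
The grammar is NOT LL(1).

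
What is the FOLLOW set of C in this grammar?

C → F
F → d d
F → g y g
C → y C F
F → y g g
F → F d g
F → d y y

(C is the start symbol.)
To compute FOLLOW(C), find every occurrence of C on a right-hand side N → α C β: add FIRST(β) \ {ε}, and if β is empty or nullable also add FOLLOW(N). Iterate to a fixed point.

C is the start symbol, so $ ∈ FOLLOW(C).
In C → y C F: C is followed by F, add FIRST(F) \ {ε} = { 'd', 'g', 'y' }

Taking the union: FOLLOW(C) = { $, 'd', 'g', 'y' }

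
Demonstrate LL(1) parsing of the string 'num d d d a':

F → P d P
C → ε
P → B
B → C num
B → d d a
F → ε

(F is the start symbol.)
Stack is shown with the top on the left.

Stack        Input          Action
----------------------------------
F $          num d d d a $  output F → P d P
P d P $      num d d d a $  output P → B
B d P $      num d d d a $  output B → C num
C num d P $  num d d d a $  output C → ε
num d P $    num d d d a $  match 'num'
d P $        d d d a $      match 'd'
P $          d d a $        output P → B
B $          d d a $        output B → d d a
d d a $      d d a $        match 'd'
d a $        d a $          match 'd'
a $          a $            match 'a'
$            $              accept

The string is accepted.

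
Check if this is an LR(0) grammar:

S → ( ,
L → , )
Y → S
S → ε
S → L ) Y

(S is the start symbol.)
No. Shift-reduce conflict between [S → .] and [L → . , )]

Augment with S' → S and build the canonical LR(0) collection (I0 = CLOSURE({[S' → . S]}), then GOTO on every symbol after a dot until no new states appear). It has 10 states:
  I0: { [L → . , )], [S → . ( ,], [S → . L ) Y], [S → .], [S' → . S] }  — shift, reduce
  I1: { [S → ( . ,] }  — shift
  I2: { [L → , . )] }  — shift
  I3: { [S → L . ) Y] }  — shift
  I4: { [S' → S .] }  — accept
  I5: { [L → . , )], [S → . ( ,], [S → . L ) Y], [S → .], [S → L ) . Y], [Y → . S] }  — shift, reduce
  I6: { [Y → S .] }  — reduce
  I7: { [S → L ) Y .] }  — reduce
  I8: { [L → , ) .] }  — reduce
  I9: { [S → ( , .] }  — reduce

Conflict in state I0:
  Shift-reduce conflict between [S → .] and [L → . , )]
So the grammar is NOT LR(0).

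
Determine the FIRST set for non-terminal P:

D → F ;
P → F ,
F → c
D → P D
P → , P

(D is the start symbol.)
To compute FIRST(P), examine every production with P on the left-hand side, reading each right-hand side left to right until a non-nullable symbol is reached.

FIRST sets of the other non-terminals involved (by the same procedure, iterated to a fixed point):
  FIRST(F) = { 'c' }

From P → F ,:
  - F is a non-terminal: add FIRST(F) \ {ε} = { 'c' }
    F is not nullable, so stop
From P → , P:
  - ',' is a terminal: add ',' and stop

Collecting: FIRST(P) = { ',', 'c' }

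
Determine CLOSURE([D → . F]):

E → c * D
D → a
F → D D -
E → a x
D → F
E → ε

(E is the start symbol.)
{ [D → . F], [D → . a], [F → . D D -] }

To compute CLOSURE, for each item [A → α.Bβ] where B is a non-terminal, add [B → .γ] for all productions B → γ; repeat for the newly added items until nothing changes.

Start with: [D → . F]
  [D → . F] has the dot before F: add [F → . D D -]
  [F → . D D -] has the dot before D: add [D → . a]
No further items can be added.

CLOSURE = { [D → . F], [D → . a], [F → . D D -] }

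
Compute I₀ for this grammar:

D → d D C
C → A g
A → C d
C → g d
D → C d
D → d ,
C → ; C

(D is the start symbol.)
{ [A → . C d], [C → . ; C], [C → . A g], [C → . g d], [D → . C d], [D → . d ,], [D → . d D C], [D' → . D] }

First, augment the grammar with D' → D
I₀ = CLOSURE({ [D' → . D] }):
  [D' → . D] has the dot before D: add [D → . d D C], [D → . C d], [D → . d ,]
  [D → . C d] has the dot before C: add [C → . A g], [C → . g d], [C → . ; C]
  [C → . A g] has the dot before A: add [A → . C d]
No further items can be added.

I₀ = { [A → . C d], [C → . ; C], [C → . A g], [C → . g d], [D → . C d], [D → . d ,], [D → . d D C], [D' → . D] }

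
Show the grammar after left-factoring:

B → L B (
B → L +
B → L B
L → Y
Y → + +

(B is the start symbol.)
B → L B'
B' → B B''
B'' → (
B'' → ε
B' → +
L → Y
Y → + +

Left-factoring transforms A → αβ₁ | αβ₂ into A → αA' and A' → β₁ | β₂
(α is the longest common prefix among the alternatives). Repeat until
no nonterminal has two alternatives with a common prefix.

Round 1: B has alternatives sharing prefix 'L'. Introduce B': B → L B'
  Add: B' → B (
  Add: B' → +
  Add: B' → B

Round 2: B' has alternatives sharing prefix 'B'. Introduce B'': B' → B B''
  Add: B'' → (
  Add: B'' → ε

No remaining common prefixes — done.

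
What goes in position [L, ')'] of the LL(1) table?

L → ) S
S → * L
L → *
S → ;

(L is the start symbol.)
L → ) S

To find M[L, ')'], we find productions for L where ')' is in the predict set (PREDICT(N → α) = (FIRST(α) \ {ε}) ∪ (FOLLOW(N) if α ⇒* ε)).

L → ) S: PREDICT = { ')' }
  ')' is in predict set, so this production goes in M[L, ')']
L → *: PREDICT = { '*' }

M[L, ')'] = L → ) S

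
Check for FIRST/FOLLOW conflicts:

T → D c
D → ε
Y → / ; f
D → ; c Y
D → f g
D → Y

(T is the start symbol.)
A FIRST/FOLLOW conflict occurs when a non-terminal N has a nullable alternative N → β (β ⇒* ε) and another alternative N → α with FIRST(α) ∩ FOLLOW(N) ≠ ∅: on such a lookahead the parser cannot decide between expanding α and letting N vanish via β.

Nullable non-terminals: D.
FIRST sets used below: FIRST(Y) = { '/' }

D: nullable alternative(s) D → ε; FOLLOW(D) = { 'c' }
  D → ε: FIRST \ {ε} = { } — this is the only nullable alternative, skip
  D → ; c Y: FIRST \ {ε} = { ';' } — disjoint from FOLLOW(D)
  D → f g: FIRST \ {ε} = { 'f' } — disjoint from FOLLOW(D)
  D → Y: FIRST \ {ε} = { '/' } — disjoint from FOLLOW(D)

T, Y have no nullable alternative, so no FIRST/FOLLOW check is needed there.

No FIRST/FOLLOW conflicts found.

Answer: No FIRST/FOLLOW conflicts.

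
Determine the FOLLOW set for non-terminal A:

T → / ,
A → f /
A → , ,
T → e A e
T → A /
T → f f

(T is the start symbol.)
In T → e A e: A is followed by e, add FIRST(e) \ {ε} = { 'e' }
In T → A /: A is followed by '/', add FIRST('/') \ {ε} = { '/' }

Taking the union: FOLLOW(A) = { '/', 'e' }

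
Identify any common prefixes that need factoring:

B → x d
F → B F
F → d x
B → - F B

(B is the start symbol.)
No, left-factoring is not needed

Left-factoring is needed when two productions for the same non-terminal
share a common prefix on the right-hand side.

Productions for B:
  B → x d
  B → - F B
Productions for F:
  F → B F
  F → d x

No common prefixes found.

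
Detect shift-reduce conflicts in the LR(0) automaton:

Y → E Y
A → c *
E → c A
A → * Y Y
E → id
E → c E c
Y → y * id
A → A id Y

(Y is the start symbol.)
Augment with Y' → Y and build the canonical LR(0) collection (I0 = CLOSURE({[Y' → . Y]}), then GOTO on every symbol after a dot until no new states appear). It has 19 states:
  I0: { [E → . c A], [E → . c E c], [E → . id], [Y → . E Y], [Y → . y * id], [Y' → . Y] }  — shift
  I1: { [E → . c A], [E → . c E c], [E → . id], [Y → . E Y], [Y → . y * id], [Y → E . Y] }  — shift
  I2: { [Y' → Y .] }  — accept
  I3: { [A → . * Y Y], [A → . A id Y], [A → . c *], [E → . c A], [E → . c E c], [E → . id], [E → c . A], [E → c . E c] }  — shift
  I4: { [E → id .] }  — reduce
  I5: { [Y → y . * id] }  — shift
  I6: { [Y → y * . id] }  — shift
  I7: { [Y → y * id .] }  — reduce
  I8: { [A → * . Y Y], [E → . c A], [E → . c E c], [E → . id], [Y → . E Y], [Y → . y * id] }  — shift
  I9: { [A → A . id Y], [E → c A .] }  — shift, reduce
  I10: { [E → c E . c] }  — shift
  I11: { [A → . * Y Y], [A → . A id Y], [A → . c *], [A → c . *], [E → . c A], [E → . c E c], [E → . id], [E → c . A], [E → c . E c] }  — shift
  I12: { [A → * . Y Y], [A → c * .], [E → . c A], [E → . c E c], [E → . id], [Y → . E Y], [Y → . y * id] }  — shift, reduce
  I13: { [A → * Y . Y], [E → . c A], [E → . c E c], [E → . id], [Y → . E Y], [Y → . y * id] }  — shift
  I14: { [A → * Y Y .] }  — reduce
  I15: { [E → c E c .] }  — reduce
  I16: { [A → A id . Y], [E → . c A], [E → . c E c], [E → . id], [Y → . E Y], [Y → . y * id] }  — shift
  I17: { [A → A id Y .] }  — reduce
  I18: { [Y → E Y .] }  — reduce

I9 contains reduce item [E → c A .] and shift item [A → A . id Y] — shift-reduce conflict.
I12 contains reduce item [A → c * .] and shift items [E → . c A], [E → . c E c], [E → . id], [Y → . y * id] — shift-reduce conflict.

Answer: Yes — I9: [E → c A .] vs [A → A . id Y]; I12: [A → c * .] vs [E → . c A]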